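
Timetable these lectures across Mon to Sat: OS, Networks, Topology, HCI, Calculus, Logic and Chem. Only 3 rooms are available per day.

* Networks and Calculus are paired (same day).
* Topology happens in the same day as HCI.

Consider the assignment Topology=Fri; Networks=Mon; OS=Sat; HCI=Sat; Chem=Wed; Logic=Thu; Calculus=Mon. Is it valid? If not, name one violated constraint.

Only 3 rooms are available per day — holds.
Topology happens in the same day as HCI — violated.
Networks and Calculus are paired (same day) — holds.

No — it violates: Topology happens in the same day as HCI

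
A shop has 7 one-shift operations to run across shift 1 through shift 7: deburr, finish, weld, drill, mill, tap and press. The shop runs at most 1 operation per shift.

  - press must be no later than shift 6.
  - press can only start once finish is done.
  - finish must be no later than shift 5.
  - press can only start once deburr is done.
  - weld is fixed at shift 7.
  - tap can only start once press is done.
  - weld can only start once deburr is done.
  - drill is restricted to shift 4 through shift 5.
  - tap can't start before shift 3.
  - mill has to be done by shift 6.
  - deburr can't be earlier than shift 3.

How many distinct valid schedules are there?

Enumerating: finish -> shift 1, press -> shift 5, mill -> shift 2, weld -> shift 7, deburr -> shift 3, tap -> shift 6, drill -> shift 4 | mill -> shift 1; drill -> shift 4; press -> shift 5; tap -> shift 6; finish -> shift 2; weld -> shift 7; deburr -> shift 3 | press -> shift 4; weld -> shift 7; mill -> shift 2; tap -> shift 6; deburr -> shift 3; finish -> shift 1; drill -> shift 5 | finish=shift 2; mill=shift 1; deburr=shift 3; drill=shift 5; tap=shift 6; press=shift 4; weld=shift 7.

4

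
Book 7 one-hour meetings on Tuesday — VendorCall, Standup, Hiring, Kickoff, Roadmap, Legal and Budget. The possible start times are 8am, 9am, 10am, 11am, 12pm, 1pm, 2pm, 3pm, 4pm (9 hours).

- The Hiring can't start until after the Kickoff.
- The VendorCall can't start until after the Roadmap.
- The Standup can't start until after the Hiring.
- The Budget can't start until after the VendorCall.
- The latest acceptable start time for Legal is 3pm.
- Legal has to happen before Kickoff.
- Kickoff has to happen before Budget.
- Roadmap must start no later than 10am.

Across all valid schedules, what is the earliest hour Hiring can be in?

10am

Precedence pushes Hiring to at least 10am; downstream work caps Hiring at 3pm.
Hiring at 10am is achievable: Hiring in 10am; VendorCall in 9am; Kickoff in 9am; Standup in 11am; Roadmap in 8am; Legal in 8am; Budget in 10am.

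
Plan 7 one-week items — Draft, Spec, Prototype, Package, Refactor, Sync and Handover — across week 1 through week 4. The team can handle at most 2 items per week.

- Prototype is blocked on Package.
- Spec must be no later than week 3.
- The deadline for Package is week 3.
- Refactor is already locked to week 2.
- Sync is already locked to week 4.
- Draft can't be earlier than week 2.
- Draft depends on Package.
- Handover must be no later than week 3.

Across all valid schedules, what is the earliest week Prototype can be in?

week 2

Precedence pushes Prototype to at least week 2.
Prototype at week 2 is achievable: Package -> week 1, Handover -> week 3, Draft -> week 3, Refactor -> week 2, Sync -> week 4, Spec -> week 1, Prototype -> week 2.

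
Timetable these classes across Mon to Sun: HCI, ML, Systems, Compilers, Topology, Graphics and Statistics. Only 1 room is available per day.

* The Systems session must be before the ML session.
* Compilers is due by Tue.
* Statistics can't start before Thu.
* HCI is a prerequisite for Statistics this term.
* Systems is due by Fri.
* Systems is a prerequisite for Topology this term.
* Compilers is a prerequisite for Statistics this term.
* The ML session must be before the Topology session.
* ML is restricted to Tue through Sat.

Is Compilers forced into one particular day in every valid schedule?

Compilers can be Mon (e.g. Systems=Tue, Compilers=Mon, Statistics=Thu, ML=Fri, Topology=Sat, Graphics=Sun, HCI=Wed) or Tue (e.g. Statistics=Thu, ML=Fri, Topology=Sat, Graphics=Sun, Systems=Mon, Compilers=Tue, HCI=Wed).

No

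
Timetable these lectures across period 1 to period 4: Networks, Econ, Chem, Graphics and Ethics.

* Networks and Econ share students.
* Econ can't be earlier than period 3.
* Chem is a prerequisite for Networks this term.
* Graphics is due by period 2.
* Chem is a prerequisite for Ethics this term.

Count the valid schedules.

Splitting on Networks: it can be period 2 (12), period 3 (10), period 4 (12). Listing each branch's schedules as (Econ, Chem, Graphics, Ethics) by period number:
Networks=period 2: (3,1,1,2) (3,1,1,3) (3,1,1,4) (3,1,2,2) (3,1,2,3) (3,1,2,4) (4,1,1,2) (4,1,1,3) (4,1,1,4) (4,1,2,2) (4,1,2,3) (4,1,2,4) — 12.
Networks=period 3: (4,1,1,2) (4,1,1,3) (4,1,1,4) (4,1,2,2) (4,1,2,3) (4,1,2,4) (4,2,1,3) (4,2,1,4) (4,2,2,3) (4,2,2,4) — 10.
Networks=period 4: (3,1,1,2) (3,1,1,3) (3,1,1,4) (3,1,2,2) (3,1,2,3) (3,1,2,4) (3,2,1,3) (3,2,1,4) (3,2,2,3) (3,2,2,4) (3,3,1,4) (3,3,2,4) — 12.
Summing: 12 + 10 + 12 = 34.

34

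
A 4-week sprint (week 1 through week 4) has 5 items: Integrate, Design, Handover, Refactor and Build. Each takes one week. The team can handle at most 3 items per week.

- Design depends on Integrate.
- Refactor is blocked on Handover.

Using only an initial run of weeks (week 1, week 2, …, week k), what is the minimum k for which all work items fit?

2

The precedence chain requires at least 2 distinct weeks.
With at most 3 per week and 5 work items, at least 2 weeks are needed.
2 works (last occupied week: week 2): for example Refactor -> week 2; Design -> week 2; Build -> week 1; Integrate -> week 1; Handover -> week 1.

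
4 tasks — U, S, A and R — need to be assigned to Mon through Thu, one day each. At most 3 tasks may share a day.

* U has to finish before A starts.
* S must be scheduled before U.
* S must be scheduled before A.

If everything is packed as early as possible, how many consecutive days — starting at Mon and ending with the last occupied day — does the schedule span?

The precedence chain requires at least 3 distinct days.
With at most 3 per day and 4 tasks, at least 2 days are needed.
3 works (last occupied day: Wed): for example U in Tue; A in Wed; S in Mon; R in Mon.

3 days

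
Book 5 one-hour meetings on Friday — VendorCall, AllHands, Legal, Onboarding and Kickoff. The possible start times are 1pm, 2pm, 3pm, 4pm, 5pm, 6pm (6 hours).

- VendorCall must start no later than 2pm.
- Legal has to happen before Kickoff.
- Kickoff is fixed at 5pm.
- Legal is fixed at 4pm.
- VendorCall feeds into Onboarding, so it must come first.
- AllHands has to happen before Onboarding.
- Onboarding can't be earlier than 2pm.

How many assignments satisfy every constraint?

Splitting on VendorCall: it can be 1pm (15), 2pm (14). Listing each branch's schedules as (AllHands, Legal, Onboarding, Kickoff):
VendorCall=1pm: (1pm,4pm,2pm,5pm) (1pm,4pm,3pm,5pm) (1pm,4pm,4pm,5pm) (1pm,4pm,5pm,5pm) (1pm,4pm,6pm,5pm) (2pm,4pm,3pm,5pm) (2pm,4pm,4pm,5pm) (2pm,4pm,5pm,5pm) (2pm,4pm,6pm,5pm) (3pm,4pm,4pm,5pm) (3pm,4pm,5pm,5pm) (3pm,4pm,6pm,5pm) (4pm,4pm,5pm,5pm) (4pm,4pm,6pm,5pm) (5pm,4pm,6pm,5pm) — 15.
VendorCall=2pm: (1pm,4pm,3pm,5pm) (1pm,4pm,4pm,5pm) (1pm,4pm,5pm,5pm) (1pm,4pm,6pm,5pm) (2pm,4pm,3pm,5pm) (2pm,4pm,4pm,5pm) (2pm,4pm,5pm,5pm) (2pm,4pm,6pm,5pm) (3pm,4pm,4pm,5pm) (3pm,4pm,5pm,5pm) (3pm,4pm,6pm,5pm) (4pm,4pm,5pm,5pm) (4pm,4pm,6pm,5pm) (5pm,4pm,6pm,5pm) — 14.
Summing: 15 + 14 = 29.

29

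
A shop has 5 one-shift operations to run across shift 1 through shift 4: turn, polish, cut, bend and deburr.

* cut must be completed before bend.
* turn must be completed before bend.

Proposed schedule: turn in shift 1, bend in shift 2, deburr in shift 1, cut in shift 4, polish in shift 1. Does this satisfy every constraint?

No — it violates: cut must be completed before bend

turn must be completed before bend — holds.
cut must be completed before bend — violated.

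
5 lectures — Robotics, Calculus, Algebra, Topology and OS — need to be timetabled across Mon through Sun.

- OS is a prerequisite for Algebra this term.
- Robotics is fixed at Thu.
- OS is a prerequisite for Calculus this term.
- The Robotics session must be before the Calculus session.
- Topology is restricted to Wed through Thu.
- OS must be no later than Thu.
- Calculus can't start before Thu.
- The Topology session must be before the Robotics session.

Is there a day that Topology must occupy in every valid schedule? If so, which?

Wed

Topology is available from Wed; Topology's own window allows nothing later than Thu; downstream work caps Topology at Wed.
So Topology is pinned to Wed.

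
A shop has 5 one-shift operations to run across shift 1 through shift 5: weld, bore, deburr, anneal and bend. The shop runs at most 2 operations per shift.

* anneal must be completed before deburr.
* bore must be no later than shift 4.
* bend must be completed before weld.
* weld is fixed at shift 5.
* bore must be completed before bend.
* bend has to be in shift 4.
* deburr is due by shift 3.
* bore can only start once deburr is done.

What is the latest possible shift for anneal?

Downstream work caps anneal at shift 1.
anneal at shift 1 is achievable: bend=shift 4; weld=shift 5; deburr=shift 2; anneal=shift 1; bore=shift 3.

shift 1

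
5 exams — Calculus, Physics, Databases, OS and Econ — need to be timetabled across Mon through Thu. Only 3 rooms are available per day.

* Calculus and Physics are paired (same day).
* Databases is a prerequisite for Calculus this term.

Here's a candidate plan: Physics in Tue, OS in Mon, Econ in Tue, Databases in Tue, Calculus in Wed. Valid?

No. Calculus and Physics are paired (same day) is not satisfied.

Only 3 rooms are available per day — holds.
Calculus and Physics are paired (same day) — violated.
Databases is a prerequisite for Calculus this term — holds.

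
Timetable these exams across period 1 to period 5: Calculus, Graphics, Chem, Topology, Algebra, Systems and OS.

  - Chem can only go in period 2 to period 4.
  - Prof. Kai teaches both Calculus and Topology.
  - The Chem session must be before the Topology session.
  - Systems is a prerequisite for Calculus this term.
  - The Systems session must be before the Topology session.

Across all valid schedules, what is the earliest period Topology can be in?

period 3

Precedence pushes Topology to at least period 3.
Topology at period 3 is achievable: Graphics in period 1; Algebra in period 1; Chem in period 2; Topology in period 3; Systems in period 1; Calculus in period 2; OS in period 1.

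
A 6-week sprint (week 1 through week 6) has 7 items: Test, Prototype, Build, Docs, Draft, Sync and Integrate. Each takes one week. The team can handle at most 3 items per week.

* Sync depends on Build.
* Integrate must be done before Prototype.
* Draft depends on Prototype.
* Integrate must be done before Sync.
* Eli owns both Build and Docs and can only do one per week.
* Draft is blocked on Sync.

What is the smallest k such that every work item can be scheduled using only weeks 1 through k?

3

The precedence chain requires at least 3 distinct weeks.
With at most 3 per week and 7 work items, at least 3 weeks are needed.
3 works (last occupied week: week 3): for example Build -> week 1, Docs -> week 2, Test -> week 1, Sync -> week 2, Prototype -> week 2, Draft -> week 3, Integrate -> week 1.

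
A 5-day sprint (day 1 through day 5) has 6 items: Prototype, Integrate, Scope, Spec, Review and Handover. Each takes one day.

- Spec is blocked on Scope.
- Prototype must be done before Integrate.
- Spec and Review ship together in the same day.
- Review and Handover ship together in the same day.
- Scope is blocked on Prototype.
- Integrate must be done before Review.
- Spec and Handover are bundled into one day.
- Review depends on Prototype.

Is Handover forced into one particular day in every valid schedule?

Handover can be day 3 (e.g. Prototype in day 1, Review in day 3, Scope in day 2, Spec in day 3, Handover in day 3, Integrate in day 2) or day 4 (e.g. Review -> day 4; Handover -> day 4; Prototype -> day 1; Integrate -> day 2; Scope -> day 2; Spec -> day 4).

No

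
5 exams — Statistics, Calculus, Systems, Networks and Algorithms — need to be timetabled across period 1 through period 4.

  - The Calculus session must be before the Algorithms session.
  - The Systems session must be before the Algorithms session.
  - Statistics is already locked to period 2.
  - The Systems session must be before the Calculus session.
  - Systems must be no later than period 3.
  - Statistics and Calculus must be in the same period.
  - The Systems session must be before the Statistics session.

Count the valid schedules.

Splitting on Networks: it can be period 1 (2), period 2 (2), period 3 (2), period 4 (2). Listing each branch's schedules as (Statistics, Calculus, Systems, Algorithms) by period number:
Networks=period 1: (2,2,1,3) (2,2,1,4) — 2.
Networks=period 2: (2,2,1,3) (2,2,1,4) — 2.
Networks=period 3: (2,2,1,3) (2,2,1,4) — 2.
Networks=period 4: (2,2,1,3) (2,2,1,4) — 2.
Summing: 2 + 2 + 2 + 2 = 8.

8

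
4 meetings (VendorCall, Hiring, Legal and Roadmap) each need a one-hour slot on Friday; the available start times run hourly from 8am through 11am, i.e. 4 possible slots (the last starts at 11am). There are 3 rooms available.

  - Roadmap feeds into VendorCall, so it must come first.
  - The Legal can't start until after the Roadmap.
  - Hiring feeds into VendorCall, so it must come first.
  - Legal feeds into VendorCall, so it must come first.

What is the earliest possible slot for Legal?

9am

Precedence pushes Legal to at least 9am; downstream work caps Legal at 10am.
Legal at 9am is achievable: Legal -> 9am, Hiring -> 8am, VendorCall -> 10am, Roadmap -> 8am.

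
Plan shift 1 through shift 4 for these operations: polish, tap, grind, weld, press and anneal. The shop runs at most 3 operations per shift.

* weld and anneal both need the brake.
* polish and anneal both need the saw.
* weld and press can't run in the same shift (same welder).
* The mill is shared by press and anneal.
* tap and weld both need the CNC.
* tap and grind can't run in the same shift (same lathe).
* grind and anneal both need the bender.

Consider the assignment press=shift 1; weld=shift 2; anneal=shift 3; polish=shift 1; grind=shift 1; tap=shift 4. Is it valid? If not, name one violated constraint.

polish and anneal both need the saw — holds.
The mill is shared by press and anneal — holds.
grind and anneal both need the bender — holds.
The shop runs at most 3 operations per shift — holds.
tap and weld both need the CNC — holds.
tap and grind can't run in the same shift (same lathe) — holds.
weld and anneal both need the brake — holds.
weld and press can't run in the same shift (same welder) — holds.

Valid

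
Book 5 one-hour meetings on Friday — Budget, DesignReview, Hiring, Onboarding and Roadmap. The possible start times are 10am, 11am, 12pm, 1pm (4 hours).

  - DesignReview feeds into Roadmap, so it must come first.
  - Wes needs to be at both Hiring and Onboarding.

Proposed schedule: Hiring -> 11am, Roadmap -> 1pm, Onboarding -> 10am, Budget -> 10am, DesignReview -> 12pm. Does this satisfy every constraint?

Yes

Wes needs to be at both Hiring and Onboarding — holds.
DesignReview feeds into Roadmap, so it must come first — holds.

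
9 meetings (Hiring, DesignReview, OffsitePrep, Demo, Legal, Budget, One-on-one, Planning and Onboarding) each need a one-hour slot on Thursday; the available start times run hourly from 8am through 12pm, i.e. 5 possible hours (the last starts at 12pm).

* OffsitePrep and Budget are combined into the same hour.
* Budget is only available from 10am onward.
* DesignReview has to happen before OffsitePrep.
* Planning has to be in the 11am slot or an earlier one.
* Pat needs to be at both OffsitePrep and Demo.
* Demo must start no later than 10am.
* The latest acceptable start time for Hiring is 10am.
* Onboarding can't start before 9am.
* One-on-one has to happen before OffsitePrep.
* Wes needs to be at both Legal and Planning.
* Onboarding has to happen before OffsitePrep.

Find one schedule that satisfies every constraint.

DesignReview -> 8am, One-on-one -> 8am, Onboarding -> 9am, Budget -> 10am, OffsitePrep -> 10am, Demo -> 8am, Hiring -> 8am, Planning -> 8am, Legal -> 9am

Checking: One-on-one(8am) before OffsitePrep(10am); Onboarding(9am) before OffsitePrep(10am); DesignReview(8am) before OffsitePrep(10am); Legal(9am) != Planning(8am); OffsitePrep(10am) != Demo(8am); OffsitePrep = Budget = 10am; Hiring=8am in [8am,10am]; Demo=8am in [8am,10am]; Budget=10am in [10am,12pm]; Planning=8am in [8am,11am]; Onboarding=9am in [9am,12pm].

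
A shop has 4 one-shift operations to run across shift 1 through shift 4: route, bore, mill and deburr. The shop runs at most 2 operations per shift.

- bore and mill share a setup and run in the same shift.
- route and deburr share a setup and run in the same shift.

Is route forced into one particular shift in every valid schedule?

route can be shift 1 (e.g. route -> shift 1, deburr -> shift 1, bore -> shift 2, mill -> shift 2) or shift 2 (e.g. route=shift 2; deburr=shift 2; bore=shift 1; mill=shift 1).

No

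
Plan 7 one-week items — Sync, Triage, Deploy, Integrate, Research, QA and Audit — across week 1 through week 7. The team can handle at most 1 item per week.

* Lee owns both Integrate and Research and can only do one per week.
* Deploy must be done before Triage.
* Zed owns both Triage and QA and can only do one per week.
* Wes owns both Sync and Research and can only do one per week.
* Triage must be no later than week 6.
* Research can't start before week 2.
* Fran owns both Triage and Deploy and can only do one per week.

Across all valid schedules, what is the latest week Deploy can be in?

Downstream work caps Deploy at week 5.
Deploy at week 5 is achievable: Integrate=week 3; Deploy=week 5; QA=week 4; Triage=week 6; Sync=week 1; Research=week 2; Audit=week 7.

week 5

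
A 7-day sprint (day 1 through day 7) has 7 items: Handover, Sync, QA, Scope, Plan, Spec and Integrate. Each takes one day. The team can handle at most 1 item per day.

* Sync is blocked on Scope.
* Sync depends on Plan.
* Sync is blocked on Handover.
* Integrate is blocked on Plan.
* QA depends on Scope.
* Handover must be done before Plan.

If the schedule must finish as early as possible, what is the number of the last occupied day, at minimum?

The precedence chain requires at least 3 distinct days.
With at most 1 per day and 7 tasks, at least 7 days are needed.
7 works (last occupied day: day 7): for example Spec=day 7; Integrate=day 6; Plan=day 2; Scope=day 3; Sync=day 4; QA=day 5; Handover=day 1.

day 7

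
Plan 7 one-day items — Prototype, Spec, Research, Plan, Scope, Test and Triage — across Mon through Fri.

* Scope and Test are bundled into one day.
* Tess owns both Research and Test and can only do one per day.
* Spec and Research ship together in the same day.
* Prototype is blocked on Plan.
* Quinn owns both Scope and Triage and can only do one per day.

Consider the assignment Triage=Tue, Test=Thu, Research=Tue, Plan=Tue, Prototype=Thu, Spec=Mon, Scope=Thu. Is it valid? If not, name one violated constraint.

Invalid. Spec and Research ship together in the same day.

Tess owns both Research and Test and can only do one per day — holds.
Prototype is blocked on Plan — holds.
Spec and Research ship together in the same day — violated.
Scope and Test are bundled into one day — holds.
Quinn owns both Scope and Triage and can only do one per day — holds.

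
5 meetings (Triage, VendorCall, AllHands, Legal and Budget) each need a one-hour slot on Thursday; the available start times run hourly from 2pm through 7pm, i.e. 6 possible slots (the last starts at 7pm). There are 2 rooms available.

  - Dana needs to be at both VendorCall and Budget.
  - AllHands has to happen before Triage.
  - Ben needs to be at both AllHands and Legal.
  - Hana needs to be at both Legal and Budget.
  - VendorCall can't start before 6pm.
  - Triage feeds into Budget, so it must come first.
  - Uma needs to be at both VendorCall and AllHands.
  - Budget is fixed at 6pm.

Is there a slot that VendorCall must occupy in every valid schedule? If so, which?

VendorCall's window is 6pm–7pm.
Budget is fixed at 6pm, and VendorCall can't share a slot with Budget.
So VendorCall must be 7pm.

7pm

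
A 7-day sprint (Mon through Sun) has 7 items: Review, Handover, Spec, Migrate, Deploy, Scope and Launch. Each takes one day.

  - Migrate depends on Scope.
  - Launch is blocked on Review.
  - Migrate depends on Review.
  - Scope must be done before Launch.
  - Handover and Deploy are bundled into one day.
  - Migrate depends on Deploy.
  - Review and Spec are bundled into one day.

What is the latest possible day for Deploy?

Sat

Downstream work caps Deploy at Sat.
Deploy at Sat is achievable: Launch=Tue; Review=Mon; Spec=Mon; Deploy=Sat; Handover=Sat; Migrate=Sun; Scope=Mon.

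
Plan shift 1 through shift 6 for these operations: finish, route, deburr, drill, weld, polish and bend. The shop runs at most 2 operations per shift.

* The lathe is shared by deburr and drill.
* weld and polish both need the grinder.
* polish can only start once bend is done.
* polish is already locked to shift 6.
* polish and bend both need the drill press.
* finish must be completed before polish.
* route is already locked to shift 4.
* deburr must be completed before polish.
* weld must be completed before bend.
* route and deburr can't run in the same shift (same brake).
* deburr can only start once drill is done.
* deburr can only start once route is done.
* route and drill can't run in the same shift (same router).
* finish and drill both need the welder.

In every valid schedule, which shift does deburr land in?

shift 5

route is fixed at shift 4 and must come before deburr, so deburr is at least shift 5.
polish is fixed at shift 6 and must come after deburr, so deburr is at most shift 5.
So deburr must be shift 5.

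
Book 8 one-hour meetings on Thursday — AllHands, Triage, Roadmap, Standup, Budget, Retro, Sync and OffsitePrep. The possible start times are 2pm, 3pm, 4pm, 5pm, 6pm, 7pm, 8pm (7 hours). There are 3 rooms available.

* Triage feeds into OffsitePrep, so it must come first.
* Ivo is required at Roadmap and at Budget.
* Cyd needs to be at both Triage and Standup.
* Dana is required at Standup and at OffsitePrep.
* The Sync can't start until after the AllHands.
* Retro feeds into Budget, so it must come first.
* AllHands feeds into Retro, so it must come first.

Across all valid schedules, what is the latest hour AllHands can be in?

6pm

Downstream work caps AllHands at 6pm.
AllHands at 6pm is achievable: Budget=8pm, Triage=2pm, Retro=7pm, OffsitePrep=3pm, Roadmap=2pm, Standup=4pm, AllHands=6pm, Sync=7pm.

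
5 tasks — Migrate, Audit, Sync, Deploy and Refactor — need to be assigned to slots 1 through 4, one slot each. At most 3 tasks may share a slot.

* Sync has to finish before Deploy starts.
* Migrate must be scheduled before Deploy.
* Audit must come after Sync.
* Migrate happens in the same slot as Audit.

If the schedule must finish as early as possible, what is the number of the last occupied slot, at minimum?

The precedence chain requires at least 3 distinct slots.
With at most 3 per slot and 5 tasks, at least 2 slots are needed.
3 works (last occupied slot: 3): for example Migrate=2; Sync=1; Audit=2; Refactor=1; Deploy=3.

3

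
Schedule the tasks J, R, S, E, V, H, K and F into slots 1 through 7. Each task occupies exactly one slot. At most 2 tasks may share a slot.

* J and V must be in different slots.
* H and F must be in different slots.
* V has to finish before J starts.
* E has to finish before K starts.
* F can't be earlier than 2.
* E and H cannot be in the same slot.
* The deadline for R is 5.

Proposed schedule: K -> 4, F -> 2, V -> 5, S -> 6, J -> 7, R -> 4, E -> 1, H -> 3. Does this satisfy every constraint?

Valid

The deadline for R is 5 — holds.
E and H cannot be in the same slot — holds.
H and F must be in different slots — holds.
E has to finish before K starts — holds.
At most 2 tasks may share a slot — holds.
F can't be earlier than 2 — holds.
V has to finish before J starts — holds.
J and V must be in different slots — holds.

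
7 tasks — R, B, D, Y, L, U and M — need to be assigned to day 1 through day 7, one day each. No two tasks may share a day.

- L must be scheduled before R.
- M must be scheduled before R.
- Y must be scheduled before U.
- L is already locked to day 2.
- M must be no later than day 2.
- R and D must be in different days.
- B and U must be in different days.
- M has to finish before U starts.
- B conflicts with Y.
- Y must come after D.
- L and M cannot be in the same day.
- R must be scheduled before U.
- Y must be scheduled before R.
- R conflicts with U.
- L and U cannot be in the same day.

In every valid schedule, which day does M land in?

day 1

M's window is day 1–day 2.
L is fixed at day 2, and M can't share a day with L.
So M must be day 1.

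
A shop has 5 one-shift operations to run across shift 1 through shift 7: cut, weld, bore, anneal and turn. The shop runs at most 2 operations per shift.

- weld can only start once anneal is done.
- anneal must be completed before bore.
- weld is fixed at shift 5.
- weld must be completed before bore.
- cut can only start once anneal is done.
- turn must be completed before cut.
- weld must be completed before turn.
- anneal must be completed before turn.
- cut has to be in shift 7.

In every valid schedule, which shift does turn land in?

shift 6

weld is fixed at shift 5 and must come before turn, so turn is at least shift 6.
cut is fixed at shift 7 and must come after turn, so turn is at most shift 6.
So turn must be shift 6.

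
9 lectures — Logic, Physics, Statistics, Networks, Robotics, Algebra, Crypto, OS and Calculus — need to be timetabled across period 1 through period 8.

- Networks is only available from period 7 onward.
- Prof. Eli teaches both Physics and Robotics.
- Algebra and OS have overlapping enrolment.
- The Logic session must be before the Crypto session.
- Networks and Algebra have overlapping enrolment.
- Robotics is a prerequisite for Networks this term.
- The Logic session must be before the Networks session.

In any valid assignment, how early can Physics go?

Physics at period 1 is achievable: Statistics=period 1, Crypto=period 2, OS=period 2, Algebra=period 1, Logic=period 1, Calculus=period 1, Physics=period 1, Networks=period 7, Robotics=period 2.

period 1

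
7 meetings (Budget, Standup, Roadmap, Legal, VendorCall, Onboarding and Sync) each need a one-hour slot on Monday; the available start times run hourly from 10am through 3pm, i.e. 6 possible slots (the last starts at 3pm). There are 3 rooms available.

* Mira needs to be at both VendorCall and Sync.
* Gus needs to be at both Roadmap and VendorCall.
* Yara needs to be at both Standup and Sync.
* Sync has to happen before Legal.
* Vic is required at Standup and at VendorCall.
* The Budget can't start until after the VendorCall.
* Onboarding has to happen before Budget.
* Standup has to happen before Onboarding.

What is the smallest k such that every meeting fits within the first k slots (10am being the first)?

The precedence chain requires at least 3 distinct slots.
With at most 3 per slot and 7 meetings, at least 3 slots are needed.
Could 3 slots be enough, i.e. nothing placed later than 12pm? No: Onboarding must come after Standup (at 10am or later) → {11am, 12pm}; Standup must come before Onboarding (at 12pm or earlier) → {10am, 11am}; Budget must come after Onboarding (at 11am or later) → {12pm}; Onboarding must come before Budget (at 12pm or earlier) → {11am}; Legal must come after Sync (at 10am or later) → {11am, 12pm}; Sync must come before Legal (at 12pm or earlier) → {10am, 11am}; VendorCall must come before Budget (at 12pm or earlier) → {10am, 11am}; Standup must come before Onboarding (at 11am or earlier) → {10am}; VendorCall can't share with Standup (10am) → {11am}; Sync can't share with Standup (10am) → {11am}; Sync can't share with VendorCall (11am) → nothing is left.
So 3 slots is not enough.
4 works (last occupied slot: 1pm): for example Legal -> 1pm, Sync -> 12pm, Onboarding -> 11am, Budget -> 12pm, VendorCall -> 11am, Roadmap -> 10am, Standup -> 10am.

4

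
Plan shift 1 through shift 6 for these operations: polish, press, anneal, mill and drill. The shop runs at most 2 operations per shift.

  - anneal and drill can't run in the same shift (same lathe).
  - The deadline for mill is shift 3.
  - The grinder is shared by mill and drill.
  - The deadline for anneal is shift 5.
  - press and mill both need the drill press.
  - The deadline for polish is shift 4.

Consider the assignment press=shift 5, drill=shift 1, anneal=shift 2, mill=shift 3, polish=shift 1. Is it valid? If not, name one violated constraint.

Yes, all constraints hold

anneal and drill can't run in the same shift (same lathe) — holds.
press and mill both need the drill press — holds.
The deadline for anneal is shift 5 — holds.
The grinder is shared by mill and drill — holds.
The deadline for mill is shift 3 — holds.
The deadline for polish is shift 4 — holds.
The shop runs at most 2 operations per shift — holds.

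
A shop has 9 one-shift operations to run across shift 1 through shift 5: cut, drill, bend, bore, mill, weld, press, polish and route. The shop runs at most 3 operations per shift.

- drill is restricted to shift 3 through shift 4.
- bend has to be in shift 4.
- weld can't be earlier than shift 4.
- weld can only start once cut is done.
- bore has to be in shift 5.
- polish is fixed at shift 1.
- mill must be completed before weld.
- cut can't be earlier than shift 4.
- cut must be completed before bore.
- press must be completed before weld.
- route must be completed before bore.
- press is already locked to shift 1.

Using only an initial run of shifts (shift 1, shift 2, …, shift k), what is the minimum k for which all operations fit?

The precedence chain requires at least 2 distinct shifts.
With at most 3 per shift and 9 operations, at least 3 shifts are needed.
bore can't be placed before shift 5, so the schedule must run through at least shift 5.
5 works (last occupied shift: shift 5): for example press=shift 1, polish=shift 1, weld=shift 5, route=shift 2, bore=shift 5, bend=shift 4, drill=shift 3, mill=shift 1, cut=shift 4.

5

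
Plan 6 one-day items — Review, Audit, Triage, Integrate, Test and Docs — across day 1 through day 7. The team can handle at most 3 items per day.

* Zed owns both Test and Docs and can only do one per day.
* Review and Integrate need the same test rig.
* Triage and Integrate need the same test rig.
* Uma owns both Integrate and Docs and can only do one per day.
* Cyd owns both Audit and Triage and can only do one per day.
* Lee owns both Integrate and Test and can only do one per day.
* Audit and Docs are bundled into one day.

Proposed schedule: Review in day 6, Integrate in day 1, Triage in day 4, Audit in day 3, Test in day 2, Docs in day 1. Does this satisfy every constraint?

No. Uma owns both Integrate and Docs and can only do one per day is not satisfied.

Zed owns both Test and Docs and can only do one per day — holds.
The team can handle at most 3 items per day — holds.
Cyd owns both Audit and Triage and can only do one per day — holds.
Triage and Integrate need the same test rig — holds.
Lee owns both Integrate and Test and can only do one per day — holds.
Review and Integrate need the same test rig — holds.
Audit and Docs are bundled into one day — violated.
Uma owns both Integrate and Docs and can only do one per day — violated.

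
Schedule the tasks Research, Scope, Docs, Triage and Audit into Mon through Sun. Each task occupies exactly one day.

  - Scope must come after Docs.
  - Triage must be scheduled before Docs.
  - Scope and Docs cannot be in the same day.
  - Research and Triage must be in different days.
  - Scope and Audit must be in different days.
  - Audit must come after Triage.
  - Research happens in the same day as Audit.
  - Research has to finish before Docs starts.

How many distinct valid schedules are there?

35

Splitting on Research: it can be Tue (10), Wed (12), Thu (9), Fri (4). Listing each branch's schedules as (Scope, Docs, Triage, Audit):
Research=Tue: (Thu,Wed,Mon,Tue) (Fri,Wed,Mon,Tue) (Fri,Thu,Mon,Tue) (Sat,Wed,Mon,Tue) (Sat,Thu,Mon,Tue) (Sat,Fri,Mon,Tue) (Sun,Wed,Mon,Tue) (Sun,Thu,Mon,Tue) (Sun,Fri,Mon,Tue) (Sun,Sat,Mon,Tue) — 10.
Research=Wed: (Fri,Thu,Mon,Wed) (Fri,Thu,Tue,Wed) (Sat,Thu,Mon,Wed) (Sat,Thu,Tue,Wed) (Sat,Fri,Mon,Wed) (Sat,Fri,Tue,Wed) (Sun,Thu,Mon,Wed) (Sun,Thu,Tue,Wed) (Sun,Fri,Mon,Wed) (Sun,Fri,Tue,Wed) (Sun,Sat,Mon,Wed) (Sun,Sat,Tue,Wed) — 12.
Research=Thu: (Sat,Fri,Mon,Thu) (Sat,Fri,Tue,Thu) (Sat,Fri,Wed,Thu) (Sun,Fri,Mon,Thu) (Sun,Fri,Tue,Thu) (Sun,Fri,Wed,Thu) (Sun,Sat,Mon,Thu) (Sun,Sat,Tue,Thu) (Sun,Sat,Wed,Thu) — 9.
Research=Fri: (Sun,Sat,Mon,Fri) (Sun,Sat,Tue,Fri) (Sun,Sat,Wed,Fri) (Sun,Sat,Thu,Fri) — 4.
Summing: 10 + 12 + 9 + 4 = 35.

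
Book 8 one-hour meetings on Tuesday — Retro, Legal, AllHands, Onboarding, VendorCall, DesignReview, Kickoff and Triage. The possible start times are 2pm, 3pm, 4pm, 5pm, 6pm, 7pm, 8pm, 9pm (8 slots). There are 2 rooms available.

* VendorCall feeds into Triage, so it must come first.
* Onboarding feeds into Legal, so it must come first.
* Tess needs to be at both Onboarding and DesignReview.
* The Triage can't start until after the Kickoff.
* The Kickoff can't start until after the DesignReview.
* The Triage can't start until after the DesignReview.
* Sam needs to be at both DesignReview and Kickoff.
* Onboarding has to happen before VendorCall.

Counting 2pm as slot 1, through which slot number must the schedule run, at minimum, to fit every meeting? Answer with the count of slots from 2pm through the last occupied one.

The precedence chain requires at least 3 distinct slots.
With at most 2 per slot and 8 meetings, at least 4 slots are needed.
4 works (last occupied slot: 5pm): for example Onboarding -> 2pm, Triage -> 5pm, VendorCall -> 3pm, Retro -> 2pm, DesignReview -> 3pm, Legal -> 4pm, Kickoff -> 4pm, AllHands -> 5pm.

4 slots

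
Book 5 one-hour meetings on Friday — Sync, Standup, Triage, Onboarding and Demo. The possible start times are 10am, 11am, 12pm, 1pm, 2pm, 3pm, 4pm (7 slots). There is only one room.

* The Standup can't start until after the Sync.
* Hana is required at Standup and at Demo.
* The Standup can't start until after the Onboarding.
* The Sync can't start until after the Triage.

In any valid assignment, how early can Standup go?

1pm

Precedence pushes Standup to at least 12pm.
Standup at 1pm is achievable: Onboarding -> 12pm; Demo -> 2pm; Sync -> 11am; Standup -> 1pm; Triage -> 10am.
Nothing earlier works — the conflict and capacity constraints rule out every slot before 1pm.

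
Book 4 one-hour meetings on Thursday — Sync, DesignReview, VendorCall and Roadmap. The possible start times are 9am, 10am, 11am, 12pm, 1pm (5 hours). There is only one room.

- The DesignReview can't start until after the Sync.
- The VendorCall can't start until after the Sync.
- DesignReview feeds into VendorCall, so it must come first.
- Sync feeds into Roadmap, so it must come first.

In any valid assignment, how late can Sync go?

10am

Downstream work caps Sync at 11am.
Sync at 10am is achievable: VendorCall in 12pm, Roadmap in 1pm, DesignReview in 11am, Sync in 10am.
Nothing later works — the capacity limit rule out every hour after 10am.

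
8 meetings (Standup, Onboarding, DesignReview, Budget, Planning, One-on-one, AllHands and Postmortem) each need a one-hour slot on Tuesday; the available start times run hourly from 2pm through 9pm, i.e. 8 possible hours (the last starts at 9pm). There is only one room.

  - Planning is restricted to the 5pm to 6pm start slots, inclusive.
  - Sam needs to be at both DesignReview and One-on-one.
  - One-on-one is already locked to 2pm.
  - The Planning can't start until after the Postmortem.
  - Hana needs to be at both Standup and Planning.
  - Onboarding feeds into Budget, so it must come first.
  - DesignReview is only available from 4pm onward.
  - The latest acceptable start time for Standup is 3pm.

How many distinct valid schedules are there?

36

Splitting on Onboarding: it can be 4pm (6), 5pm (6), 6pm (6), 7pm (12), 8pm (6). Listing each branch's schedules as (Standup, DesignReview, Budget, Planning, One-on-one, AllHands, Postmortem):
Onboarding=4pm: (3pm,7pm,8pm,6pm,2pm,9pm,5pm) (3pm,7pm,9pm,6pm,2pm,8pm,5pm) (3pm,8pm,7pm,6pm,2pm,9pm,5pm) (3pm,8pm,9pm,6pm,2pm,7pm,5pm) (3pm,9pm,7pm,6pm,2pm,8pm,5pm) (3pm,9pm,8pm,6pm,2pm,7pm,5pm) — 6.
Onboarding=5pm: (3pm,7pm,8pm,6pm,2pm,9pm,4pm) (3pm,7pm,9pm,6pm,2pm,8pm,4pm) (3pm,8pm,7pm,6pm,2pm,9pm,4pm) (3pm,8pm,9pm,6pm,2pm,7pm,4pm) (3pm,9pm,7pm,6pm,2pm,8pm,4pm) (3pm,9pm,8pm,6pm,2pm,7pm,4pm) — 6.
Onboarding=6pm: (3pm,7pm,8pm,5pm,2pm,9pm,4pm) (3pm,7pm,9pm,5pm,2pm,8pm,4pm) (3pm,8pm,7pm,5pm,2pm,9pm,4pm) (3pm,8pm,9pm,5pm,2pm,7pm,4pm) (3pm,9pm,7pm,5pm,2pm,8pm,4pm) (3pm,9pm,8pm,5pm,2pm,7pm,4pm) — 6.
Onboarding=7pm: (3pm,4pm,8pm,6pm,2pm,9pm,5pm) (3pm,4pm,9pm,6pm,2pm,8pm,5pm) (3pm,5pm,8pm,6pm,2pm,9pm,4pm) (3pm,5pm,9pm,6pm,2pm,8pm,4pm) (3pm,6pm,8pm,5pm,2pm,9pm,4pm) (3pm,6pm,9pm,5pm,2pm,8pm,4pm) (3pm,8pm,9pm,5pm,2pm,6pm,4pm) (3pm,8pm,9pm,6pm,2pm,4pm,5pm) (3pm,8pm,9pm,6pm,2pm,5pm,4pm) (3pm,9pm,8pm,5pm,2pm,6pm,4pm) (3pm,9pm,8pm,6pm,2pm,4pm,5pm) (3pm,9pm,8pm,6pm,2pm,5pm,4pm) — 12.
Onboarding=8pm: (3pm,4pm,9pm,6pm,2pm,7pm,5pm) (3pm,5pm,9pm,6pm,2pm,7pm,4pm) (3pm,6pm,9pm,5pm,2pm,7pm,4pm) (3pm,7pm,9pm,5pm,2pm,6pm,4pm) (3pm,7pm,9pm,6pm,2pm,4pm,5pm) (3pm,7pm,9pm,6pm,2pm,5pm,4pm) — 6.
Summing: 6 + 6 + 6 + 12 + 6 = 36.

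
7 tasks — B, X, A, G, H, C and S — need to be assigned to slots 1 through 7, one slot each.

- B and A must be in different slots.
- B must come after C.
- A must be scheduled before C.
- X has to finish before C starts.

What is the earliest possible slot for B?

Precedence pushes B to at least 3.
B at 3 is achievable: S in 1, H in 1, X in 1, G in 1, A in 1, B in 3, C in 2.

3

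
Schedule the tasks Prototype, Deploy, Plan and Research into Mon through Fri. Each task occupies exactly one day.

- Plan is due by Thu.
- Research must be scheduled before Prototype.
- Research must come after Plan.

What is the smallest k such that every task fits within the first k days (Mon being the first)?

3

The precedence chain requires at least 3 distinct days.
3 works (last occupied day: Wed): for example Prototype in Wed; Plan in Mon; Research in Tue; Deploy in Mon.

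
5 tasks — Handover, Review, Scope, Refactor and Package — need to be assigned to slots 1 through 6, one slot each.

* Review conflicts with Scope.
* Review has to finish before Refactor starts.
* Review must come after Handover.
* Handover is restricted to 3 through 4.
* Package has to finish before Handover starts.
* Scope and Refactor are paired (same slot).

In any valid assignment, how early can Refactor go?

Precedence pushes Refactor to at least 5.
Refactor at 5 is achievable: Refactor in 5; Handover in 3; Review in 4; Scope in 5; Package in 1.

5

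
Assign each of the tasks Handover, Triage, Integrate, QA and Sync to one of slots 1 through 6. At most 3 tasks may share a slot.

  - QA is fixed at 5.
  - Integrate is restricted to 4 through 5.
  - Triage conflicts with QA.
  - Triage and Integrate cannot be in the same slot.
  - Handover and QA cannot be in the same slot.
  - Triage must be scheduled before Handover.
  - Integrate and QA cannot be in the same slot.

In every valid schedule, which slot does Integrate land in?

Integrate's window is 4–5.
QA is fixed at 5, and Integrate can't share a slot with QA.
So Integrate must be 4.

4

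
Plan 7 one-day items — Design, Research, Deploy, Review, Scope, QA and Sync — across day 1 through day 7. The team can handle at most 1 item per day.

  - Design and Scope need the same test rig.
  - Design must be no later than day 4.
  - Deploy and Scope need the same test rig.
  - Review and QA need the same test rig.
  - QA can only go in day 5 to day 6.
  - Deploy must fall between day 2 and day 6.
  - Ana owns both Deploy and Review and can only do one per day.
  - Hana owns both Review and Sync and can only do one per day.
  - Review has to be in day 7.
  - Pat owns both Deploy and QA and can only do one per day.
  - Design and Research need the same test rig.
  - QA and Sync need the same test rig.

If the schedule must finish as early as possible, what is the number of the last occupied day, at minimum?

day 7

With at most 1 per day and 7 work items, at least 7 days are needed.
Review can't be placed before day 7, so the schedule must run through at least day 7.
7 works (last occupied day: day 7): for example Review -> day 7, Sync -> day 6, Scope -> day 4, Research -> day 3, QA -> day 5, Design -> day 1, Deploy -> day 2.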